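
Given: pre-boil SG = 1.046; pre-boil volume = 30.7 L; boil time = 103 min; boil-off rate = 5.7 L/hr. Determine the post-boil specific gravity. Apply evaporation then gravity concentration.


V_post = V_pre − rate·(t/60);  SG_post = 1 + (SG_pre−1)·V_pre/V_post
V_post = 30.7 − 5.7·(103/60) = 20.9150
SG_post = 1 + (1.046 − 1)·30.7/20.9150

1.0675


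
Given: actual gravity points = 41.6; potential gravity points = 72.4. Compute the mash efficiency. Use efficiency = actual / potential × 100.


efficiency = 41.6 / 72.4 × 100

57.4586 %


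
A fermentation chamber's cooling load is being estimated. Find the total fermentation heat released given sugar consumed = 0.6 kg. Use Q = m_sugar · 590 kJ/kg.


Q = 0.6 · 590

354.0000 kJ


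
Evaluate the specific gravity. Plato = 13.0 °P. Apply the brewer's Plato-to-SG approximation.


SG = 259/(259 − P)
SG = 259/(259 − 13.0)

1.0528


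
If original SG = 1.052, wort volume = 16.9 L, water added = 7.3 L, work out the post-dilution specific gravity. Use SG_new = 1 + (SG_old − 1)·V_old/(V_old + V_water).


pts = (1.052 − 1)·1000·16.9/(16.9 + 7.3) = 36.3140
SG_new = 1 + 36.3140/1000

1.0363


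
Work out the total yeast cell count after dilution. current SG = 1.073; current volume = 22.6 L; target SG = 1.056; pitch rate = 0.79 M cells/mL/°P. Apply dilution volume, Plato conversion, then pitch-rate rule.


V_w = V·((SG_c−1)/(SG_t−1)−1);  °P = 259 − 259/SG_t;  cells = rate·(V+V_w)·°P
V_w = 22.6·((1.073−1)/(1.056−1)−1) = 6.8607
V_final = 22.6 + 6.8607 = 29.4607
°P = 259 − 259/1.056 = 13.7348
cells = 0.79·29.4607·13.7348

319.6644 billion cells


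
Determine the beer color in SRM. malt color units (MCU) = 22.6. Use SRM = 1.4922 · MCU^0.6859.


SRM = 1.4922 · 22.6^0.6859

12.6651 SRM


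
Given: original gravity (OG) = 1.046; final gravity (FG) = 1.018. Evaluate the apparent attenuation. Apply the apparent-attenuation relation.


AA = (OG − FG)/(OG − 1) · 100
AA = (1.046 − 1.018)/(1.046 − 1) · 100

60.8696 %


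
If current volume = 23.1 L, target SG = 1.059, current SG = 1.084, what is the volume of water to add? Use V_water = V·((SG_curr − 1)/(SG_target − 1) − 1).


V_water = 23.1·((1.084 − 1)/(1.059 − 1) − 1)

9.7881 L


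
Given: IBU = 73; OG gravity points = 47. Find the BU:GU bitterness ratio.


BU:GU = IBU / OG_points
BU:GU = 73 / 47

1.5532


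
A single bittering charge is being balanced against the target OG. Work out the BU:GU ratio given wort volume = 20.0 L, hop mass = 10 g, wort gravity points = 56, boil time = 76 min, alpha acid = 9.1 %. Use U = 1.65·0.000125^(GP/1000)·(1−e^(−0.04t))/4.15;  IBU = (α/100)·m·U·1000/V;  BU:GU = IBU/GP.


U = 1.65·0.000125^(56/1000)·(1−e^(−0.04·76))/4.15 = 0.2289
IBU = (9.1/100)·10·0.2289·1000/20.0 = 10.4133
BU:GU = 10.4133/56

0.1860


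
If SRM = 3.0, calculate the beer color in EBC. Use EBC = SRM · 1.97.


EBC = 3.0 · 1.97

5.9100 EBC


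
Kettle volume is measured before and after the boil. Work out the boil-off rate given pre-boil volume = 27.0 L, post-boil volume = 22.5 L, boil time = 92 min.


rate = (V_pre − V_post) / (t_min/60)
rate = (27.0 − 22.5) / (92/60)

2.9348 L/hr


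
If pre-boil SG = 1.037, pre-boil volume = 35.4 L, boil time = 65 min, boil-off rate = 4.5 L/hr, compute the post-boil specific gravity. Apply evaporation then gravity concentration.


V_post = V_pre − rate·(t/60);  SG_post = 1 + (SG_pre−1)·V_pre/V_post
V_post = 35.4 − 4.5·(65/60) = 30.5250
SG_post = 1 + (1.037 − 1)·35.4/30.5250

1.0429


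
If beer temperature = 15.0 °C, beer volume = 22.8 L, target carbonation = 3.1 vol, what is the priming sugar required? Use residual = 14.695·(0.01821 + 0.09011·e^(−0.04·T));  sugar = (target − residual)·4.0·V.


residual = 14.695·(0.01821 + 0.09011·e^(−0.04·15.0)) = 0.9943
sugar = (3.1 − 0.9943)·4.0·22.8

192.0386 g


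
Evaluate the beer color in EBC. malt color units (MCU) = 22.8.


SRM = 1.4922·MCU^0.6859;  EBC = SRM·1.97
SRM = 1.4922·22.8^0.6859 = 12.7419
EBC = 12.7419·1.97

25.1016 EBC


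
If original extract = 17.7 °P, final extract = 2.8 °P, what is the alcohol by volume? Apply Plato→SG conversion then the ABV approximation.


SG = 259/(259 − P);  ABV = (OG − FG)·131.25
OG = 259/(259 − 17.7) = 1.0734
FG = 259/(259 − 2.8) = 1.0109
ABV = (1.0734 − 1.0109)·131.25

8.1931 % ABV


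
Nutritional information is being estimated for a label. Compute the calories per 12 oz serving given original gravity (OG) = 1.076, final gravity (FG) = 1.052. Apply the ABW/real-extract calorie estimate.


ABW = (OG−FG)·131.25·0.79/FG;  °P = 259 − 259/SG (for OG→OE and FG→AE);  RE = 0.1808·OE + 0.8192·AE;  Cal = (6.9·ABW + 4·(RE−0.1))·FG·3.55
ABW = (1.076 − 1.052)·131.25·0.79/1.052 = 2.3655
OE = 259 − 259/1.076 = 18.2937 °P
AE = 259 − 259/1.052 = 12.8023 °P
RE = 0.1808·18.2937 + 0.8192·12.8023 = 13.7951 °P
Cal = (6.9·2.3655 + 4·(13.7951−0.1))·1.052·3.55

265.5391 kcal


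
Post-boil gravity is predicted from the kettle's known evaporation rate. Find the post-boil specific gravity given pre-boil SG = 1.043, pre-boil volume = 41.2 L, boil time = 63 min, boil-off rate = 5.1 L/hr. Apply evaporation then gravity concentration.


V_post = V_pre − rate·(t/60);  SG_post = 1 + (SG_pre−1)·V_pre/V_post
V_post = 41.2 − 5.1·(63/60) = 35.8450
SG_post = 1 + (1.043 − 1)·41.2/35.8450

1.0494


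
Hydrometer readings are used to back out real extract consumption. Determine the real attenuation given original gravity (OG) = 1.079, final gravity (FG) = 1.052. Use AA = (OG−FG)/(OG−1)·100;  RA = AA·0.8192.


AA = (1.079 − 1.052)/(1.079 − 1)·100 = 34.1772
RA = 34.1772·0.8192

27.9980 %


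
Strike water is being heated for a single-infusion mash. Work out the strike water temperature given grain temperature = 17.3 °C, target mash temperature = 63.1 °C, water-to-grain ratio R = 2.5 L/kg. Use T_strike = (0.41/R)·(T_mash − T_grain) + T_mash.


T_strike = (0.41/2.5)·(63.1 − 17.3) + 63.1

70.6112 °C


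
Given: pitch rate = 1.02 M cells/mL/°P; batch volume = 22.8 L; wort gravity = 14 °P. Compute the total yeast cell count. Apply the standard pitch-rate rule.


cells (billions) = rate · V_L · °P
cells = 1.02 · 22.8 · 14

325.5840 billion cells


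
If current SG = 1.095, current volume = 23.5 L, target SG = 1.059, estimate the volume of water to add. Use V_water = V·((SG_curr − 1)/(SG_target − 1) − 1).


V_water = 23.5·((1.095 − 1)/(1.059 − 1) − 1)

14.3390 L


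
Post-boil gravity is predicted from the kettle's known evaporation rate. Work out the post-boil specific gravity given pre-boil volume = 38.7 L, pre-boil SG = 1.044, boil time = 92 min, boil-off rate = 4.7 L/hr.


V_post = V_pre − rate·(t/60);  SG_post = 1 + (SG_pre−1)·V_pre/V_post
V_post = 38.7 − 4.7·(92/60) = 31.4933
SG_post = 1 + (1.044 − 1)·38.7/31.4933

1.0541


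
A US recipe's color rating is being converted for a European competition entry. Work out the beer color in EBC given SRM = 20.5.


EBC = SRM · 1.97
EBC = 20.5 · 1.97

40.3850 EBC


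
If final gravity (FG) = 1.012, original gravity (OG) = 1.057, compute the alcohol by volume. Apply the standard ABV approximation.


ABV = (OG − FG) · 131.25
ABV = (1.057 − 1.012) · 131.25

5.9062 % ABV


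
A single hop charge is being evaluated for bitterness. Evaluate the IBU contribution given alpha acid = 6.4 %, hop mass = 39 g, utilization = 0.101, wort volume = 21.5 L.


IBU = (α/100)·mass·U·1000 / V
IBU = (6.4/100)·39·0.101·1000 / 21.5

11.7254 IBU


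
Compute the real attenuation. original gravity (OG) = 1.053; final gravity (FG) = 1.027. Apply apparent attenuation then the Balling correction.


AA = (OG−FG)/(OG−1)·100;  RA = AA·0.8192
AA = (1.053 − 1.027)/(1.053 − 1)·100 = 49.0566
RA = 49.0566·0.8192

40.1872 %


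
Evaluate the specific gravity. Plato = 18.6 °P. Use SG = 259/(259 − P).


SG = 259/(259 − 18.6)

1.0774


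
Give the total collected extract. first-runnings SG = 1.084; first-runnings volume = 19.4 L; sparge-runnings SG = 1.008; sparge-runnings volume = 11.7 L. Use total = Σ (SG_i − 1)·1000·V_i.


first = (1.084 − 1)·1000·19.4 = 1629.6000
sparge = (1.008 − 1)·1000·11.7 = 93.6000
total = 1629.6000 + 93.6000

1723.2000 gravity·L


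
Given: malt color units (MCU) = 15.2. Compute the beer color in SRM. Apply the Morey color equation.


SRM = 1.4922 · MCU^0.6859
SRM = 1.4922 · 15.2^0.6859

9.6484 SRM


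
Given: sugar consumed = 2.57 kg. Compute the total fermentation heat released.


Q = m_sugar · 590 kJ/kg
Q = 2.57 · 590

1516.3000 kJ


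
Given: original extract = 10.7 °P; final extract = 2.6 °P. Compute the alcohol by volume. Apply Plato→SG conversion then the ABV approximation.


SG = 259/(259 − P);  ABV = (OG − FG)·131.25
OG = 259/(259 − 10.7) = 1.0431
FG = 259/(259 − 2.6) = 1.0101
ABV = (1.0431 − 1.0101)·131.25

4.3250 % ABV


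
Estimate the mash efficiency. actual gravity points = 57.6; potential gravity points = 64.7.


efficiency = actual / potential × 100
efficiency = 57.6 / 64.7 × 100

89.0263 %


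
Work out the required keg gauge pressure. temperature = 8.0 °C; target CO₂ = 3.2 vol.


psi = vols/(0.01821 + 0.09011·e^(−0.04·T)) − 14.695
psi = 3.2/(0.01821 + 0.09011·e^(−0.04·8.0)) − 14.695

23.5627 psi


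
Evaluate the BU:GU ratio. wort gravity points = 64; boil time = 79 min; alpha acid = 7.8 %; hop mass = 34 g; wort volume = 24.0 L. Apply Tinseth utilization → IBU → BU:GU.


U = 1.65·0.000125^(GP/1000)·(1−e^(−0.04t))/4.15;  IBU = (α/100)·m·U·1000/V;  BU:GU = IBU/GP
U = 1.65·0.000125^(64/1000)·(1−e^(−0.04·79))/4.15 = 0.2142
IBU = (7.8/100)·34·0.2142·1000/24.0 = 23.6686
BU:GU = 23.6686/64

0.3698


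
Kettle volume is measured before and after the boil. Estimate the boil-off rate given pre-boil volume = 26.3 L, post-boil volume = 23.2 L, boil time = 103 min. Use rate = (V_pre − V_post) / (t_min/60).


rate = (26.3 − 23.2) / (103/60)

1.8058 L/hr


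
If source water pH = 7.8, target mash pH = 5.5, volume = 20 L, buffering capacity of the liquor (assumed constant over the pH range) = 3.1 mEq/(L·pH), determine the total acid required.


acid = buffering capacity · (pH_source − pH_target) · V
acid = 3.1 · (7.8 − 5.5) · 20

142.6000 mEq


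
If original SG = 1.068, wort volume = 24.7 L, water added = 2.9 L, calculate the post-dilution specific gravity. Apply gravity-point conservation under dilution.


SG_new = 1 + (SG_old − 1)·V_old/(V_old + V_water)
pts = (1.068 − 1)·1000·24.7/(24.7 + 2.9) = 60.8551
SG_new = 1 + 60.8551/1000

1.0609


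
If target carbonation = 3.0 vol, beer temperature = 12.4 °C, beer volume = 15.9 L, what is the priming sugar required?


residual = 14.695·(0.01821 + 0.09011·e^(−0.04·T));  sugar = (target − residual)·4.0·V
residual = 14.695·(0.01821 + 0.09011·e^(−0.04·12.4)) = 1.0740
sugar = (3.0 − 1.0740)·4.0·15.9

122.4960 g


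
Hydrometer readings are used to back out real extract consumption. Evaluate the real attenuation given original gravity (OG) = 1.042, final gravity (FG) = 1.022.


AA = (OG−FG)/(OG−1)·100;  RA = AA·0.8192
AA = (1.042 − 1.022)/(1.042 − 1)·100 = 47.6190
RA = 47.6190·0.8192

39.0095 %


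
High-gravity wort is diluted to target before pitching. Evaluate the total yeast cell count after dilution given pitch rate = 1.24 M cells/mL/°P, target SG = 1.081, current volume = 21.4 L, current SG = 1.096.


V_w = V·((SG_c−1)/(SG_t−1)−1);  °P = 259 − 259/SG_t;  cells = rate·(V+V_w)·°P
V_w = 21.4·((1.096−1)/(1.081−1)−1) = 3.9630
V_final = 21.4 + 3.9630 = 25.3630
°P = 259 − 259/1.081 = 19.4070
cells = 1.24·25.3630·19.4070

610.3525 billion cells


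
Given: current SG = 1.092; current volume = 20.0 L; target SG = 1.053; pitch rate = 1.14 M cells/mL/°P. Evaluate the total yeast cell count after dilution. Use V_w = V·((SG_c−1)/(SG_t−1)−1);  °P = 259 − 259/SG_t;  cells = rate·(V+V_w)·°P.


V_w = 20.0·((1.092−1)/(1.053−1)−1) = 14.7170
V_final = 20.0 + 14.7170 = 34.7170
°P = 259 − 259/1.053 = 13.0361
cells = 1.14·34.7170·13.0361

515.9339 billion cells


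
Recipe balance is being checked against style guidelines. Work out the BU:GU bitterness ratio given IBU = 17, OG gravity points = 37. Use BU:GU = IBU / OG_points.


BU:GU = 17 / 37

0.4595


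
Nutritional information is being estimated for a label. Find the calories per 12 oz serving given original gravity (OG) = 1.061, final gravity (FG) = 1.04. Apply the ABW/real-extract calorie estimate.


ABW = (OG−FG)·131.25·0.79/FG;  °P = 259 − 259/SG (for OG→OE and FG→AE);  RE = 0.1808·OE + 0.8192·AE;  Cal = (6.9·ABW + 4·(RE−0.1))·FG·3.55
ABW = (1.061 − 1.04)·131.25·0.79/1.04 = 2.0937
OE = 259 − 259/1.061 = 14.8907 °P
AE = 259 − 259/1.04 = 9.9615 °P
RE = 0.1808·14.8907 + 0.8192·9.9615 = 10.8527 °P
Cal = (6.9·2.0937 + 4·(10.8527−0.1))·1.04·3.55

212.1326 kcal


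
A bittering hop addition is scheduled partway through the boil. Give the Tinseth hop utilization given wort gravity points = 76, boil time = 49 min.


U = 1.65·0.000125^(GP/1000) · (1 − e^(−0.04·t))/4.15
bigness = 1.65·0.000125^(76/1000) = 0.8334
boil_factor = (1 − e^(−0.04·49))/4.15 = 0.2070
U = 0.8334 · 0.2070

0.1725


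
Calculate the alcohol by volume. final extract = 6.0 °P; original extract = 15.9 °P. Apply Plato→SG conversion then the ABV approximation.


SG = 259/(259 − P);  ABV = (OG − FG)·131.25
OG = 259/(259 − 15.9) = 1.0654
FG = 259/(259 − 6.0) = 1.0237
ABV = (1.0654 − 1.0237)·131.25

5.4718 % ABV


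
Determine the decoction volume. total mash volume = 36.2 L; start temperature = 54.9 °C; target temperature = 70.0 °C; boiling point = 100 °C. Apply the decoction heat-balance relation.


V_dec = V_total·(T_target − T_start)/(T_boil − T_start)
V_dec = 36.2·(70.0 − 54.9)/(100 − 54.9)

12.1202 L


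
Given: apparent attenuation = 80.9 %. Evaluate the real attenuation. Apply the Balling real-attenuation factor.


RA = AA · 0.8192
RA = 80.9 · 0.8192

66.2733 %


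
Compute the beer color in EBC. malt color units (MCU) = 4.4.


SRM = 1.4922·MCU^0.6859;  EBC = SRM·1.97
SRM = 1.4922·4.4^0.6859 = 4.1226
EBC = 4.1226·1.97

8.1215 EBC


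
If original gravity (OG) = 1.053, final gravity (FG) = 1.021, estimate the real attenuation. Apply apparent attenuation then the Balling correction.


AA = (OG−FG)/(OG−1)·100;  RA = AA·0.8192
AA = (1.053 − 1.021)/(1.053 − 1)·100 = 60.3774
RA = 60.3774·0.8192

49.4611 %


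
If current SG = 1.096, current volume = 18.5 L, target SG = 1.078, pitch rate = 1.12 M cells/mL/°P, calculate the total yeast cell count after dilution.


V_w = V·((SG_c−1)/(SG_t−1)−1);  °P = 259 − 259/SG_t;  cells = rate·(V+V_w)·°P
V_w = 18.5·((1.096−1)/(1.078−1)−1) = 4.2692
V_final = 18.5 + 4.2692 = 22.7692
°P = 259 − 259/1.078 = 18.7403
cells = 1.12·22.7692·18.7403

477.9055 billion cells


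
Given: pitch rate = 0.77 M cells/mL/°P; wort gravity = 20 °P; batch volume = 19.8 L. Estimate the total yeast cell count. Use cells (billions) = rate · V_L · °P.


cells = 0.77 · 19.8 · 20

304.9200 billion cells


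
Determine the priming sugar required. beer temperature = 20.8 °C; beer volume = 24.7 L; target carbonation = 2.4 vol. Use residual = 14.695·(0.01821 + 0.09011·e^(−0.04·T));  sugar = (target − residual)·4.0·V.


residual = 14.695·(0.01821 + 0.09011·e^(−0.04·20.8)) = 0.8438
sugar = (2.4 − 0.8438)·4.0·24.7

153.7482 g


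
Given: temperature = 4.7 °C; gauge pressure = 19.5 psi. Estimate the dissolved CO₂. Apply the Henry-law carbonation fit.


vols = (P + 14.695)·(0.01821 + 0.09011·e^(−0.04·T))
vols = (19.5 + 14.695)·(0.01821 + 0.09011·e^(−0.04·4.7))

3.1759 volumes


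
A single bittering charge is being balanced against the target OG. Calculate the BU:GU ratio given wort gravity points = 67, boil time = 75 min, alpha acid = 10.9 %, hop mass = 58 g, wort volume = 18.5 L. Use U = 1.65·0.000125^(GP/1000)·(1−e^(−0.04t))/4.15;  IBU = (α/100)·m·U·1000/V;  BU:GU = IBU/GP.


U = 1.65·0.000125^(67/1000)·(1−e^(−0.04·75))/4.15 = 0.2069
IBU = (10.9/100)·58·0.2069·1000/18.5 = 70.7021
BU:GU = 70.7021/67

1.0553


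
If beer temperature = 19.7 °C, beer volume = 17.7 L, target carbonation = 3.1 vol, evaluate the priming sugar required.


residual = 14.695·(0.01821 + 0.09011·e^(−0.04·T));  sugar = (target − residual)·4.0·V
residual = 14.695·(0.01821 + 0.09011·e^(−0.04·19.7)) = 0.8698
sugar = (3.1 − 0.8698)·4.0·17.7

157.9006 g


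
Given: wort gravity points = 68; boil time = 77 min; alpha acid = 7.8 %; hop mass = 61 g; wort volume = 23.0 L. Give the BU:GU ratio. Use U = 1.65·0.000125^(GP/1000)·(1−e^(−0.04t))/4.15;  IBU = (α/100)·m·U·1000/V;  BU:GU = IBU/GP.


U = 1.65·0.000125^(68/1000)·(1−e^(−0.04·77))/4.15 = 0.2059
IBU = (7.8/100)·61·0.2059·1000/23.0 = 42.5882
BU:GU = 42.5882/68

0.6263


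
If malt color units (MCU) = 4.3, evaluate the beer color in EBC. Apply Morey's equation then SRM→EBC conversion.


SRM = 1.4922·MCU^0.6859;  EBC = SRM·1.97
SRM = 1.4922·4.3^0.6859 = 4.0581
EBC = 4.0581·1.97

7.9945 EBC


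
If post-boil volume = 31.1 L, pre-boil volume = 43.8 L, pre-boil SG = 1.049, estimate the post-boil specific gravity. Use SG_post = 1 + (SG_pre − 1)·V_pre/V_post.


pts_pre = (1.049 − 1)·1000 = 49.0000
pts_post = 49.0000·43.8/31.1 = 69.0096
SG_post = 1 + 69.0096/1000

1.0690


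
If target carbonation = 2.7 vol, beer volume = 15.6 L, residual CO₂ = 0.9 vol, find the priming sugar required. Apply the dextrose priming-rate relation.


sugar = (target − residual)·4.0·V
sugar = (2.7 − 0.9)·4.0·15.6

112.3200 g


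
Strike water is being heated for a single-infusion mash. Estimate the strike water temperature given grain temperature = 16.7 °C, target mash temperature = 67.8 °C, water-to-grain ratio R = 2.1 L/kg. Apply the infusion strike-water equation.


T_strike = (0.41/R)·(T_mash − T_grain) + T_mash
T_strike = (0.41/2.1)·(67.8 − 16.7) + 67.8

77.7767 °C


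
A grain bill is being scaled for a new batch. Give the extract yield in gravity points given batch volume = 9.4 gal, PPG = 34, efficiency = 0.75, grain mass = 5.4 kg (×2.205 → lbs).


points = lbs × PPG × eff / vol
lbs = 5.4 × 2.205 = 11.9070
points = 11.9070 × 34 × 0.75 / 9.4

32.3009 points


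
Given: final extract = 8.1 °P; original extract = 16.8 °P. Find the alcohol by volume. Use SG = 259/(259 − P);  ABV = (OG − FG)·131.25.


OG = 259/(259 − 16.8) = 1.0694
FG = 259/(259 − 8.1) = 1.0323
ABV = (1.0694 − 1.0323)·131.25

4.8668 % ABV


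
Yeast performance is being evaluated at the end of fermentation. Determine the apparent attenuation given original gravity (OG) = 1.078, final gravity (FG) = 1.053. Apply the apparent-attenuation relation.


AA = (OG − FG)/(OG − 1) · 100
AA = (1.078 − 1.053)/(1.078 − 1) · 100

32.0513 %


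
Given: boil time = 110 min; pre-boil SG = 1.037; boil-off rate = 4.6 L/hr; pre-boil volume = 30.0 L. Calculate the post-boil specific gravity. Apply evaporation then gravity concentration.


V_post = V_pre − rate·(t/60);  SG_post = 1 + (SG_pre−1)·V_pre/V_post
V_post = 30.0 − 4.6·(110/60) = 21.5667
SG_post = 1 + (1.037 − 1)·30.0/21.5667

1.0515


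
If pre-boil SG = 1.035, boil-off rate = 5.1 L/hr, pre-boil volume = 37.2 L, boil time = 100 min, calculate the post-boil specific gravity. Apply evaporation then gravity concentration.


V_post = V_pre − rate·(t/60);  SG_post = 1 + (SG_pre−1)·V_pre/V_post
V_post = 37.2 − 5.1·(100/60) = 28.7000
SG_post = 1 + (1.035 − 1)·37.2/28.7000

1.0454


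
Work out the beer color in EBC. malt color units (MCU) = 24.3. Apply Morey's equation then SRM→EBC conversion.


SRM = 1.4922·MCU^0.6859;  EBC = SRM·1.97
SRM = 1.4922·24.3^0.6859 = 13.3111
EBC = 13.3111·1.97

26.2229 EBC


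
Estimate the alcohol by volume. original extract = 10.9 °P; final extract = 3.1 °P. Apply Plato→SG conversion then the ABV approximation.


SG = 259/(259 − P);  ABV = (OG − FG)·131.25
OG = 259/(259 − 10.9) = 1.0439
FG = 259/(259 − 3.1) = 1.0121
ABV = (1.0439 − 1.0121)·131.25

4.1763 % ABV


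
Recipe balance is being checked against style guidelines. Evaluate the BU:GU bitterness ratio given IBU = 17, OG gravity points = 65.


BU:GU = IBU / OG_points
BU:GU = 17 / 65

0.2615


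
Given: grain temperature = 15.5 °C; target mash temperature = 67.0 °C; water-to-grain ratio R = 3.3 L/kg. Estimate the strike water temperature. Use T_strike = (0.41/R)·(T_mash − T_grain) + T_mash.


T_strike = (0.41/3.3)·(67.0 − 15.5) + 67.0

73.3985 °C


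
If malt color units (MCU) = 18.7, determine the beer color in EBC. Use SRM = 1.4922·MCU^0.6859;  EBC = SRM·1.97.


SRM = 1.4922·18.7^0.6859 = 11.1220
EBC = 11.1220·1.97

21.9104 EBC


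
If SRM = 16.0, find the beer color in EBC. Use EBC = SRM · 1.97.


EBC = 16.0 · 1.97

31.5200 EBC


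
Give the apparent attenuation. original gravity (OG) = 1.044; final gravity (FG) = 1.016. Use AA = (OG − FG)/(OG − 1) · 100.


AA = (1.044 − 1.016)/(1.044 − 1) · 100

63.6364 %


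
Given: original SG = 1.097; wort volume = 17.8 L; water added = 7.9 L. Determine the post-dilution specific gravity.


SG_new = 1 + (SG_old − 1)·V_old/(V_old + V_water)
pts = (1.097 − 1)·1000·17.8/(17.8 + 7.9) = 67.1829
SG_new = 1 + 67.1829/1000

1.0672


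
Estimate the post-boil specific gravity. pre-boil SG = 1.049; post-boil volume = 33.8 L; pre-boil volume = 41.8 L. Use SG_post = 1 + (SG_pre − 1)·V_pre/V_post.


pts_pre = (1.049 − 1)·1000 = 49.0000
pts_post = 49.0000·41.8/33.8 = 60.5976
SG_post = 1 + 60.5976/1000

1.0606


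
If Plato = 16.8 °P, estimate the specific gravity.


SG = 259/(259 − P)
SG = 259/(259 − 16.8)

1.0694


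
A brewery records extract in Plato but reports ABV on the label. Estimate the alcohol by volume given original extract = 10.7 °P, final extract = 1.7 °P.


SG = 259/(259 − P);  ABV = (OG − FG)·131.25
OG = 259/(259 − 10.7) = 1.0431
FG = 259/(259 − 1.7) = 1.0066
ABV = (1.0431 − 1.0066)·131.25

4.7888 % ABV


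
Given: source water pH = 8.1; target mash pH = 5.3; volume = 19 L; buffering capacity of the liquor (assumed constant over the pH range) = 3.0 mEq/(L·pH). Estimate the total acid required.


acid = buffering capacity · (pH_source − pH_target) · V
acid = 3.0 · (8.1 − 5.3) · 19

159.6000 mEq


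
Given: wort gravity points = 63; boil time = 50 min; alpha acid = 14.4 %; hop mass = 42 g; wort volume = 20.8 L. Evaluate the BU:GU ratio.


U = 1.65·0.000125^(GP/1000)·(1−e^(−0.04t))/4.15;  IBU = (α/100)·m·U·1000/V;  BU:GU = IBU/GP
U = 1.65·0.000125^(63/1000)·(1−e^(−0.04·50))/4.15 = 0.1952
IBU = (14.4/100)·42·0.1952·1000/20.8 = 56.7463
BU:GU = 56.7463/63

0.9007


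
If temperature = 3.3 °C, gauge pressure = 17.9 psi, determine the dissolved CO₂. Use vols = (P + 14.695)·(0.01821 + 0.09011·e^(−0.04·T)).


vols = (17.9 + 14.695)·(0.01821 + 0.09011·e^(−0.04·3.3))

3.1675 volumes


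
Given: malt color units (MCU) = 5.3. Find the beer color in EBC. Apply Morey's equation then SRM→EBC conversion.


SRM = 1.4922·MCU^0.6859;  EBC = SRM·1.97
SRM = 1.4922·5.3^0.6859 = 4.6839
EBC = 4.6839·1.97

9.2273 EBC


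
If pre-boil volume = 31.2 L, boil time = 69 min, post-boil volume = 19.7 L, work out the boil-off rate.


rate = (V_pre − V_post) / (t_min/60)
rate = (31.2 − 19.7) / (69/60)

10.0000 L/hr


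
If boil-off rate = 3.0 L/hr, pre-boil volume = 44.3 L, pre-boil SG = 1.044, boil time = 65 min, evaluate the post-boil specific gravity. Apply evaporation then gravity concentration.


V_post = V_pre − rate·(t/60);  SG_post = 1 + (SG_pre−1)·V_pre/V_post
V_post = 44.3 − 3.0·(65/60) = 41.0500
SG_post = 1 + (1.044 − 1)·44.3/41.0500

1.0475


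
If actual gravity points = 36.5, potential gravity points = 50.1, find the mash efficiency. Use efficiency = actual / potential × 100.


efficiency = 36.5 / 50.1 × 100

72.8543 %


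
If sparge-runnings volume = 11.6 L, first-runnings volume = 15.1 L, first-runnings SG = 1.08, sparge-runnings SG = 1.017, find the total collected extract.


total = Σ (SG_i − 1)·1000·V_i
first = (1.08 − 1)·1000·15.1 = 1208.0000
sparge = (1.017 − 1)·1000·11.6 = 197.2000
total = 1208.0000 + 197.2000

1405.2000 gravity·L


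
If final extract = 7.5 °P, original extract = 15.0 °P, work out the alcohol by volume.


SG = 259/(259 − P);  ABV = (OG − FG)·131.25
OG = 259/(259 − 15.0) = 1.0615
FG = 259/(259 − 7.5) = 1.0298
ABV = (1.0615 − 1.0298)·131.25

4.1546 % ABV


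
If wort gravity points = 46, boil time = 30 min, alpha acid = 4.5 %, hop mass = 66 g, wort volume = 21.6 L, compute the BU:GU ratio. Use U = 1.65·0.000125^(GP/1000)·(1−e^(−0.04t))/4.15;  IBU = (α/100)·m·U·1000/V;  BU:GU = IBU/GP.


U = 1.65·0.000125^(46/1000)·(1−e^(−0.04·30))/4.15 = 0.1838
IBU = (4.5/100)·66·0.1838·1000/21.6 = 25.2670
BU:GU = 25.2670/46

0.5493


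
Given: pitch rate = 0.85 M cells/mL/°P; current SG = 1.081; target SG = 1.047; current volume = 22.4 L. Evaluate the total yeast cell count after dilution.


V_w = V·((SG_c−1)/(SG_t−1)−1);  °P = 259 − 259/SG_t;  cells = rate·(V+V_w)·°P
V_w = 22.4·((1.081−1)/(1.047−1)−1) = 16.2043
V_final = 22.4 + 16.2043 = 38.6043
°P = 259 − 259/1.047 = 11.6266
cells = 0.85·38.6043·11.6266

381.5092 billion cells


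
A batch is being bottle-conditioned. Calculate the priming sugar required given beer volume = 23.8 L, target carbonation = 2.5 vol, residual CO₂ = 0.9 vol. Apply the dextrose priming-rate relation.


sugar = (target − residual)·4.0·V
sugar = (2.5 − 0.9)·4.0·23.8

152.3200 g


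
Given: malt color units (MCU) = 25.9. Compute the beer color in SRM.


SRM = 1.4922 · MCU^0.6859
SRM = 1.4922 · 25.9^0.6859

13.9062 SRM


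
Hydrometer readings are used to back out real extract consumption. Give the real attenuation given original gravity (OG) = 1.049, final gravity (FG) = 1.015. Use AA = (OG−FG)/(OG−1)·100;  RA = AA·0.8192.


AA = (1.049 − 1.015)/(1.049 − 1)·100 = 69.3878
RA = 69.3878·0.8192

56.8424 %


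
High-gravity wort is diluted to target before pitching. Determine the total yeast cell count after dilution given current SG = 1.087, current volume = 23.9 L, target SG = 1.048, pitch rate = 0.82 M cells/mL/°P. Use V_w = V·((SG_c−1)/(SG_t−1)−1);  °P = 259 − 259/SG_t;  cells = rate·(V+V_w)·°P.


V_w = 23.9·((1.087−1)/(1.048−1)−1) = 19.4187
V_final = 23.9 + 19.4187 = 43.3187
°P = 259 − 259/1.048 = 11.8626
cells = 0.82·43.3187·11.8626

421.3757 billion cells


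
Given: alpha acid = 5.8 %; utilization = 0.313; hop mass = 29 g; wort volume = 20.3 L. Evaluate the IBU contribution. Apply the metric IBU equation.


IBU = (α/100)·mass·U·1000 / V
IBU = (5.8/100)·29·0.313·1000 / 20.3

25.9343 IBU


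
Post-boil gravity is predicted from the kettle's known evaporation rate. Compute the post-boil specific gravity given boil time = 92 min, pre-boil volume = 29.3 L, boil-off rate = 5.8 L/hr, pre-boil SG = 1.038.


V_post = V_pre − rate·(t/60);  SG_post = 1 + (SG_pre−1)·V_pre/V_post
V_post = 29.3 − 5.8·(92/60) = 20.4067
SG_post = 1 + (1.038 − 1)·29.3/20.4067

1.0546


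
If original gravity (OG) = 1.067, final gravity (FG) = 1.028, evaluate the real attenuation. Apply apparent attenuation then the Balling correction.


AA = (OG−FG)/(OG−1)·100;  RA = AA·0.8192
AA = (1.067 − 1.028)/(1.067 − 1)·100 = 58.2090
RA = 58.2090·0.8192

47.6848 %


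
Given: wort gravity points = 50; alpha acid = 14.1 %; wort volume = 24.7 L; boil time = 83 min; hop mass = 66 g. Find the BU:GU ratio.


U = 1.65·0.000125^(GP/1000)·(1−e^(−0.04t))/4.15;  IBU = (α/100)·m·U·1000/V;  BU:GU = IBU/GP
U = 1.65·0.000125^(50/1000)·(1−e^(−0.04·83))/4.15 = 0.2445
IBU = (14.1/100)·66·0.2445·1000/24.7 = 92.1204
BU:GU = 92.1204/50

1.8424


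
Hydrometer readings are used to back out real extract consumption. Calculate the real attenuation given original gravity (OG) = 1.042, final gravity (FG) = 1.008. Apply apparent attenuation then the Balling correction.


AA = (OG−FG)/(OG−1)·100;  RA = AA·0.8192
AA = (1.042 − 1.008)/(1.042 − 1)·100 = 80.9524
RA = 80.9524·0.8192

66.3162 %


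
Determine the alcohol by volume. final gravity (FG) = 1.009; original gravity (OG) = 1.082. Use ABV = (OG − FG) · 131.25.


ABV = (1.082 − 1.009) · 131.25

9.5813 % ABV


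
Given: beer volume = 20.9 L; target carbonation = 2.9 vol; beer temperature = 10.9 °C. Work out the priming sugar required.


residual = 14.695·(0.01821 + 0.09011·e^(−0.04·T));  sugar = (target − residual)·4.0·V
residual = 14.695·(0.01821 + 0.09011·e^(−0.04·10.9)) = 1.1238
sugar = (2.9 − 1.1238)·4.0·20.9

148.4882 g


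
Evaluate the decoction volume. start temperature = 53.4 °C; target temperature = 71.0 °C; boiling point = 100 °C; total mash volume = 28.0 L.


V_dec = V_total·(T_target − T_start)/(T_boil − T_start)
V_dec = 28.0·(71.0 − 53.4)/(100 − 53.4)

10.5751 L


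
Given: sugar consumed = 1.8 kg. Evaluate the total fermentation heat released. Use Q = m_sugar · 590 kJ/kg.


Q = 1.8 · 590

1062.0000 kJ


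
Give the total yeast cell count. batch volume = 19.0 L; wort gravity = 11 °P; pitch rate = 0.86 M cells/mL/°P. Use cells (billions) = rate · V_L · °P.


cells = 0.86 · 19.0 · 11

179.7400 billion cells


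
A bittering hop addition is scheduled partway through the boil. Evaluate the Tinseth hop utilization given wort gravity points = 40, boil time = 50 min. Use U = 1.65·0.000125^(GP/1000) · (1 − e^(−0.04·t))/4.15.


bigness = 1.65·0.000125^(40/1000) = 1.1518
boil_factor = (1 − e^(−0.04·50))/4.15 = 0.2084
U = 1.1518 · 0.2084

0.2400


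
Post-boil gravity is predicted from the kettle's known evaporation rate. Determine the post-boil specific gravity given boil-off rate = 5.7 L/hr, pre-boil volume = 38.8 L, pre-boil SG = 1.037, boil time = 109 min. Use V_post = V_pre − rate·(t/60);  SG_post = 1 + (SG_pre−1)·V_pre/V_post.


V_post = 38.8 − 5.7·(109/60) = 28.4450
SG_post = 1 + (1.037 − 1)·38.8/28.4450

1.0505


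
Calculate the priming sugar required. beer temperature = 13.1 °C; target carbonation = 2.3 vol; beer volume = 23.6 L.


residual = 14.695·(0.01821 + 0.09011·e^(−0.04·T));  sugar = (target − residual)·4.0·V
residual = 14.695·(0.01821 + 0.09011·e^(−0.04·13.1)) = 1.0517
sugar = (2.3 − 1.0517)·4.0·23.6

117.8398 g


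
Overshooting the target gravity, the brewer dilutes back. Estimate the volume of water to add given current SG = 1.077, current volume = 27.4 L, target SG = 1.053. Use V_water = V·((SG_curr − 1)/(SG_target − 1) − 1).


V_water = 27.4·((1.077 − 1)/(1.053 − 1) − 1)

12.4075 L


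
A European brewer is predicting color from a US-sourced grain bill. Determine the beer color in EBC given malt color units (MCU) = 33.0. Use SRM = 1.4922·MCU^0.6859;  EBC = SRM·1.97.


SRM = 1.4922·33.0^0.6859 = 16.4201
EBC = 16.4201·1.97

32.3476 EBC


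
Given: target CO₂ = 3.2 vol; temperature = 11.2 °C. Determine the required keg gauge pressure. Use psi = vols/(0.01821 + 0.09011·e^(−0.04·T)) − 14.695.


psi = 3.2/(0.01821 + 0.09011·e^(−0.04·11.2)) − 14.695

27.5316 psi


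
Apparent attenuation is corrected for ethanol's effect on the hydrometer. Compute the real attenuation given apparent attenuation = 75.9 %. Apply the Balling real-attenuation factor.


RA = AA · 0.8192
RA = 75.9 · 0.8192

62.1773 %


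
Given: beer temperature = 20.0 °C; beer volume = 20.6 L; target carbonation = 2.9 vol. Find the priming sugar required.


residual = 14.695·(0.01821 + 0.09011·e^(−0.04·T));  sugar = (target − residual)·4.0·V
residual = 14.695·(0.01821 + 0.09011·e^(−0.04·20.0)) = 0.8626
sugar = (2.9 − 0.8626)·4.0·20.6

167.8832 g


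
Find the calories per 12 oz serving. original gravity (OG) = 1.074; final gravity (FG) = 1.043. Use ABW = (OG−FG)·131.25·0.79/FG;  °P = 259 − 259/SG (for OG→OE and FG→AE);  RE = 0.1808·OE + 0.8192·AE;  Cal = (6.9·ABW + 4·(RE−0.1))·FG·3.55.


ABW = (1.074 − 1.043)·131.25·0.79/1.043 = 3.0818
OE = 259 − 259/1.074 = 17.8454 °P
AE = 259 − 259/1.043 = 10.6779 °P
RE = 0.1808·17.8454 + 0.8192·10.6779 = 11.9738 °P
Cal = (6.9·3.0818 + 4·(11.9738−0.1))·1.043·3.55

254.5920 kcal


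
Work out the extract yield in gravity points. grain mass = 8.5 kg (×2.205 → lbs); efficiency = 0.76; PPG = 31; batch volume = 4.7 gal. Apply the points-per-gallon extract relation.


points = lbs × PPG × eff / vol
lbs = 8.5 × 2.205 = 18.7425
points = 18.7425 × 31 × 0.76 / 4.7

93.9518 points


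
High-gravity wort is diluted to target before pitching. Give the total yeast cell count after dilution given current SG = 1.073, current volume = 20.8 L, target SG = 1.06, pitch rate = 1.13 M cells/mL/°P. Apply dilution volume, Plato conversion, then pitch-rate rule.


V_w = V·((SG_c−1)/(SG_t−1)−1);  °P = 259 − 259/SG_t;  cells = rate·(V+V_w)·°P
V_w = 20.8·((1.073−1)/(1.06−1)−1) = 4.5067
V_final = 20.8 + 4.5067 = 25.3067
°P = 259 − 259/1.06 = 14.6604
cells = 1.13·25.3067·14.6604

419.2360 billion cells


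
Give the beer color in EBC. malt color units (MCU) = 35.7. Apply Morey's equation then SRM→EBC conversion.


SRM = 1.4922·MCU^0.6859;  EBC = SRM·1.97
SRM = 1.4922·35.7^0.6859 = 17.3301
EBC = 17.3301·1.97

34.1404 EBC


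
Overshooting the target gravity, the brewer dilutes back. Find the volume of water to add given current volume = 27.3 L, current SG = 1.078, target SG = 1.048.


V_water = V·((SG_curr − 1)/(SG_target − 1) − 1)
V_water = 27.3·((1.078 − 1)/(1.048 − 1) − 1)

17.0625 L


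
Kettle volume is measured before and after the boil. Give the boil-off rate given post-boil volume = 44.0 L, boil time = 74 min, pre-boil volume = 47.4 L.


rate = (V_pre − V_post) / (t_min/60)
rate = (47.4 − 44.0) / (74/60)

2.7568 L/hr


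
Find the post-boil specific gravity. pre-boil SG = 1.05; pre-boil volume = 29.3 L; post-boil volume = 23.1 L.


SG_post = 1 + (SG_pre − 1)·V_pre/V_post
pts_pre = (1.05 − 1)·1000 = 50.0000
pts_post = 50.0000·29.3/23.1 = 63.4199
SG_post = 1 + 63.4199/1000

1.0634


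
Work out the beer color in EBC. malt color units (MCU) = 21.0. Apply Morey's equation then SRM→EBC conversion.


SRM = 1.4922·MCU^0.6859;  EBC = SRM·1.97
SRM = 1.4922·21.0^0.6859 = 12.0431
EBC = 12.0431·1.97

23.7249 EBC


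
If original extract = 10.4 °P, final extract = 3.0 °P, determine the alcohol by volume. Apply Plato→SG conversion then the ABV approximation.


SG = 259/(259 − P);  ABV = (OG − FG)·131.25
OG = 259/(259 − 10.4) = 1.0418
FG = 259/(259 − 3.0) = 1.0117
ABV = (1.0418 − 1.0117)·131.25

3.9527 % ABV


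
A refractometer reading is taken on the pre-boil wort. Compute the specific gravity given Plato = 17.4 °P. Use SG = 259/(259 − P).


SG = 259/(259 − 17.4)

1.0720


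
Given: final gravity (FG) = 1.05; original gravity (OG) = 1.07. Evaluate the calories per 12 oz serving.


ABW = (OG−FG)·131.25·0.79/FG;  °P = 259 − 259/SG (for OG→OE and FG→AE);  RE = 0.1808·OE + 0.8192·AE;  Cal = (6.9·ABW + 4·(RE−0.1))·FG·3.55
ABW = (1.07 − 1.05)·131.25·0.79/1.05 = 1.9750
OE = 259 − 259/1.07 = 16.9439 °P
AE = 259 − 259/1.05 = 12.3333 °P
RE = 0.1808·16.9439 + 0.8192·12.3333 = 13.1669 °P
Cal = (6.9·1.9750 + 4·(13.1669−0.1))·1.05·3.55

245.6244 kcal


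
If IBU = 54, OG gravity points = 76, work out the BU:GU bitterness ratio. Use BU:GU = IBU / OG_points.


BU:GU = 54 / 76

0.7105


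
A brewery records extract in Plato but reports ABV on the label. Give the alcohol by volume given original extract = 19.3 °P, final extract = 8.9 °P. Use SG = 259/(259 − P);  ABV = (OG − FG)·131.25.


OG = 259/(259 − 19.3) = 1.0805
FG = 259/(259 − 8.9) = 1.0356
ABV = (1.0805 − 1.0356)·131.25

5.8973 % ABV


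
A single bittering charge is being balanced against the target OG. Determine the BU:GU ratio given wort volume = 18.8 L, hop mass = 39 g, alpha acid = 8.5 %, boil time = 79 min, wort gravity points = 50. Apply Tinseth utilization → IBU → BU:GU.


U = 1.65·0.000125^(GP/1000)·(1−e^(−0.04t))/4.15;  IBU = (α/100)·m·U·1000/V;  BU:GU = IBU/GP
U = 1.65·0.000125^(50/1000)·(1−e^(−0.04·79))/4.15 = 0.2429
IBU = (8.5/100)·39·0.2429·1000/18.8 = 42.8331
BU:GU = 42.8331/50

0.8567


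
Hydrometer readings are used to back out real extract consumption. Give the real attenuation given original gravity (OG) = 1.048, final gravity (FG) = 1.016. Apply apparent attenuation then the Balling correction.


AA = (OG−FG)/(OG−1)·100;  RA = AA·0.8192
AA = (1.048 − 1.016)/(1.048 − 1)·100 = 66.6667
RA = 66.6667·0.8192

54.6133 %


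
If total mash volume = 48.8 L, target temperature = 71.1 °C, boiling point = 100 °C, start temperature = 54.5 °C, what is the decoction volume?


V_dec = V_total·(T_target − T_start)/(T_boil − T_start)
V_dec = 48.8·(71.1 − 54.5)/(100 − 54.5)

17.8040 L


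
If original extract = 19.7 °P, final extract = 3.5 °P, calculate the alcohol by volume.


SG = 259/(259 − P);  ABV = (OG − FG)·131.25
OG = 259/(259 − 19.7) = 1.0823
FG = 259/(259 − 3.5) = 1.0137
ABV = (1.0823 − 1.0137)·131.25

9.0070 % ABV


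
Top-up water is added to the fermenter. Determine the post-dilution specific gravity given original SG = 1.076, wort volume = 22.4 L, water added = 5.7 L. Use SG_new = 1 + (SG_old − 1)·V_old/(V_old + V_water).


pts = (1.076 − 1)·1000·22.4/(22.4 + 5.7) = 60.5836
SG_new = 1 + 60.5836/1000

1.0606


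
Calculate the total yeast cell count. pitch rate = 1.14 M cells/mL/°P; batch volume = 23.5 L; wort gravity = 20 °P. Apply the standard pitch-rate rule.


cells (billions) = rate · V_L · °P
cells = 1.14 · 23.5 · 20

535.8000 billion cells


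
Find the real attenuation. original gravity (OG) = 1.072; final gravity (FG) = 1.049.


AA = (OG−FG)/(OG−1)·100;  RA = AA·0.8192
AA = (1.072 − 1.049)/(1.072 − 1)·100 = 31.9444
RA = 31.9444·0.8192

26.1689 %


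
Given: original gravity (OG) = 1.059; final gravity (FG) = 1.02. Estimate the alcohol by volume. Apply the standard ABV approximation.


ABV = (OG − FG) · 131.25
ABV = (1.059 − 1.02) · 131.25

5.1187 % ABV


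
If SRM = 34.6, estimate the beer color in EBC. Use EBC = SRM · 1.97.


EBC = 34.6 · 1.97

68.1620 EBC


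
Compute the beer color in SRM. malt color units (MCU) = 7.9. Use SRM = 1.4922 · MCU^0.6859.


SRM = 1.4922 · 7.9^0.6859

6.1590 SRM


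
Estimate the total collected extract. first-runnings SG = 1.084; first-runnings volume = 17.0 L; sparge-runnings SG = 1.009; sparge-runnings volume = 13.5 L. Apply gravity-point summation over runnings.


total = Σ (SG_i − 1)·1000·V_i
first = (1.084 − 1)·1000·17.0 = 1428.0000
sparge = (1.009 − 1)·1000·13.5 = 121.5000
total = 1428.0000 + 121.5000

1549.5000 gravity·L
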